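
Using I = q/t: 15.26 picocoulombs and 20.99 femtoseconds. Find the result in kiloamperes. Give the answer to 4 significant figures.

0.7270 kiloamperes

(15.26 × 10⁻¹²) / (20.99 × 10⁻¹⁵) = 0.727013 × 10³ A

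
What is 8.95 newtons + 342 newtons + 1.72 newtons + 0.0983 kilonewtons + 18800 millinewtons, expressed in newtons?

In newtons:
  8.95 newtons → 8.95
  342 newtons → 342
  1.72 newtons → 1.72
  0.0983 kilonewtons = 0.0983e3 newtons = 98.3
  18800 millinewtons = 18800e-3 newtons = 18.8
Sum: 8.95 + 342 + 1.72 + 98.3 + 18.8 = 469.77

469.77 newtons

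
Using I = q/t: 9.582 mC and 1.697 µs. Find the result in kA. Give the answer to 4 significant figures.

(9.582 × 10^-3) / (1.697 × 10^-6) = 5.64643 × 10^3 A

5.646 kA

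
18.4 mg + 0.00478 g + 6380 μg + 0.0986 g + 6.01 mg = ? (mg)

134.17 mg

In mg:
  18.4 mg → 18.4
  0.00478 g = 0.00478 × 10^3 mg = 4.78
  6380 μg = 6380 × 10^-3 mg = 6.38
  0.0986 g = 0.0986 × 10^3 mg = 98.6
  6.01 mg → 6.01
Sum: 18.4 + 4.78 + 6.38 + 98.6 + 6.01 = 134.17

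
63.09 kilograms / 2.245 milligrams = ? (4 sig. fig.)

(63.09 × 10^3) / (2.245 × 10^-3) = 28.102 × 10^6

28100000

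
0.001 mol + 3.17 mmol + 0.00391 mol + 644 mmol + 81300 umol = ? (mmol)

733.38 mmol

In mmol:
  0.001 mol = 0.001 × 10³ mmol = 1
  3.17 mmol → 3.17
  0.00391 mol = 0.00391 × 10³ mmol = 3.91
  644 mmol → 644
  81300 umol = 81300 × 10⁻³ mmol = 81.3
Sum: 1 + 3.17 + 3.91 + 644 + 81.3 = 733.38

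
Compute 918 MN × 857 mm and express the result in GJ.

0.786726 GJ

918e6 × 857e-3 = 786726e3 J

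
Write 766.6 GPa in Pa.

giga = 10^9, (no prefix) = 10^0; factor is 10^9.
766.6 × 10^9 = 766600000000

766600000000 Pa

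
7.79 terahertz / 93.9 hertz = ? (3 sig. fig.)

83000000000

(7.79 × 10¹²) / (93.9) = 0.08296 × 10¹²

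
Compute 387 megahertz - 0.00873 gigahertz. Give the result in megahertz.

In megahertz:
  387 megahertz → 387
  0.00873 gigahertz = 0.00873e3 megahertz = 8.73
Difference: 387 - 8.73 = 378.27

378.27 megahertz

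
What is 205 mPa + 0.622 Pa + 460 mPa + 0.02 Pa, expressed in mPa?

In mPa:
  205 mPa → 205
  0.622 Pa = 0.622e3 mPa = 622
  460 mPa → 460
  0.02 Pa = 0.02e3 mPa = 20
Sum: 205 + 622 + 460 + 20 = 1307

1307 mPa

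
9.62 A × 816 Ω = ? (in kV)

7.84992 kV

9.62 × 816 = 7849.92 V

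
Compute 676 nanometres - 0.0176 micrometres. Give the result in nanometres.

In nanometres:
  676 nanometres → 676
  0.0176 micrometres = 0.0176e3 nanometres = 17.6
Difference: 676 - 17.6 = 658.4

658.4 nanometres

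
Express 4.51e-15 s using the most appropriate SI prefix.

= 4.51e-15 s; 1e-15 is femto.

4.51 fs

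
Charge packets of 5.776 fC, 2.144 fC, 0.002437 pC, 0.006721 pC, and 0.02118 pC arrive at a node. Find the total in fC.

In fC:
  5.776 fC → 5.776
  2.144 fC → 2.144
  0.002437 pC = 0.002437e3 fC = 2.437
  0.006721 pC = 0.006721e3 fC = 6.721
  0.02118 pC = 0.02118e3 fC = 21.18
Sum: 5.776 + 2.144 + 2.437 + 6.721 + 21.18 = 38.258

38.258 fC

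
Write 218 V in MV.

0.000218 MV

(no prefix) = 10^0, mega = 10^6; factor is 10^-6.
218 × 10^-6 = 0.000218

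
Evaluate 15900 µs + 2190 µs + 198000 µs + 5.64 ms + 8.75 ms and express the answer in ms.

230.48 ms

In ms:
  15900 µs = 15900e-3 ms = 15.9
  2190 µs = 2190e-3 ms = 2.19
  198000 µs = 198000e-3 ms = 198
  5.64 ms → 5.64
  8.75 ms → 8.75
Sum: 15.9 + 2.19 + 198 + 5.64 + 8.75 = 230.48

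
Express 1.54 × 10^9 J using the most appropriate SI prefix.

1.54 GJ

= 1.54 × 10^9 J; 10^9 is giga.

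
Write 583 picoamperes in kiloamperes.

0.000000000000583 kiloamperes

pico = 10^-12, kilo = 10^3; factor is 10^-15.
583 × 10^-15 = 0.000000000000583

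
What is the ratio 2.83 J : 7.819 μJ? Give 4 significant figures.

(2.83) / (7.819 × 10^-6) = 0.36194 × 10^6

361900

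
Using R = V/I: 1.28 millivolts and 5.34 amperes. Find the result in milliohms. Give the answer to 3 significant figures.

(1.28e-3) / (5.34) = 0.2397e-3 Ω

0.240 milliohms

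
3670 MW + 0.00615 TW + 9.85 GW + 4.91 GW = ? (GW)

24.58 GW

In GW:
  3670 MW = 3670 × 10^-3 GW = 3.67
  0.00615 TW = 0.00615 × 10^3 GW = 6.15
  9.85 GW → 9.85
  4.91 GW → 4.91
Sum: 3.67 + 6.15 + 9.85 + 4.91 = 24.58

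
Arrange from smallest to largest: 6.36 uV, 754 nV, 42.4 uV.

754 nV < 6.36 uV < 42.4 uV

6.36 uV = 0.00000636 V
754 nV = 0.000000754 V
42.4 uV = 0.0000424 V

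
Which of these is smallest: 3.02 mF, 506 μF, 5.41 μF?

5.41 μF

3.02 mF = 0.00302 F
506 μF = 0.000506 F
5.41 μF = 0.00000541 F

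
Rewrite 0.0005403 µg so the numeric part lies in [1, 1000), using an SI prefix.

= 540.3 × 10⁻¹² g; 10⁻¹² is pico.

540.3 pg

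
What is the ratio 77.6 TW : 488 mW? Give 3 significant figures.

(77.6e12) / (488e-3) = 0.159e15

159000000000000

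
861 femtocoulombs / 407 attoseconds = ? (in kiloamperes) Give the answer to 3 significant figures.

(861 × 10^-15) / (407 × 10^-18) = 2.1155 × 10^3 A

2.12 kiloamperes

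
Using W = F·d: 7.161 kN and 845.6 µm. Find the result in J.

6.0553416 J

7.161e3 × 845.6e-6 = 6055.3416e-3 J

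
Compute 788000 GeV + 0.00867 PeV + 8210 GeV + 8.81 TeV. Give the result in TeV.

813.69 TeV

In TeV:
  788000 GeV = 788000 × 10⁻³ TeV = 788
  0.00867 PeV = 0.00867 × 10³ TeV = 8.67
  8210 GeV = 8210 × 10⁻³ TeV = 8.21
  8.81 TeV → 8.81
Sum: 788 + 8.67 + 8.21 + 8.81 = 813.69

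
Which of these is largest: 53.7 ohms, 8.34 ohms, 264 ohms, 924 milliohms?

53.7 ohms = 53.7 ohms
8.34 ohms = 8.34 ohms
264 ohms = 264 ohms
924 milliohms = 0.924 ohms

264 ohms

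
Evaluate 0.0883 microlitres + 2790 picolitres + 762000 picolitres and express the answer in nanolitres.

In nanolitres:
  0.0883 microlitres = 0.0883 × 10^3 nanolitres = 88.3
  2790 picolitres = 2790 × 10^-3 nanolitres = 2.79
  762000 picolitres = 762000 × 10^-3 nanolitres = 762
Sum: 88.3 + 2.79 + 762 = 853.09

853.09 nanolitres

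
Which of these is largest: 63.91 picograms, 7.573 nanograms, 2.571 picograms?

7.573 nanograms

63.91 picograms = 0.00000000006391 grams
7.573 nanograms = 0.000000007573 grams
2.571 picograms = 0.000000000002571 grams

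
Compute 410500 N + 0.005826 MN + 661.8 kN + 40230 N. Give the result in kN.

In kN:
  410500 N = 410500e-3 kN = 410.5
  0.005826 MN = 0.005826e3 kN = 5.826
  661.8 kN → 661.8
  40230 N = 40230e-3 kN = 40.23
Sum: 410.5 + 5.826 + 661.8 + 40.23 = 1118.356

1118.356 kN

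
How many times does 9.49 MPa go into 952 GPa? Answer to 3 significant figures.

100000

(952 × 10^9) / (9.49 × 10^6) = 100.3 × 10^3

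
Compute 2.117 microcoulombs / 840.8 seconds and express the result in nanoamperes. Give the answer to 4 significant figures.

2.518 nanoamperes

(2.117 × 10⁻⁶) / (840.8) = 0.00251784 × 10⁻⁶ A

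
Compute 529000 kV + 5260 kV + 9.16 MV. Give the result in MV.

In MV:
  529000 kV = 529000 × 10^-3 MV = 529
  5260 kV = 5260 × 10^-3 MV = 5.26
  9.16 MV → 9.16
Sum: 529 + 5.26 + 9.16 = 543.42

543.42 MV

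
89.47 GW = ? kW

giga = 10^9, kilo = 10^3; factor is 10^6.
89.47 × 10^6 = 89470000

89470000 kW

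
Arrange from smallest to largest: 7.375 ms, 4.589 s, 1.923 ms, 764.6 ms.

1.923 ms < 7.375 ms < 764.6 ms < 4.589 s

7.375 ms = 0.007375 s
4.589 s = 4.589 s
1.923 ms = 0.001923 s
764.6 ms = 0.7646 s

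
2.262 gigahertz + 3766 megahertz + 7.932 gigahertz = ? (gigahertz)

In gigahertz:
  2.262 gigahertz → 2.262
  3766 megahertz = 3766 × 10⁻³ gigahertz = 3.766
  7.932 gigahertz → 7.932
Sum: 2.262 + 3.766 + 7.932 = 13.96

13.96 gigahertz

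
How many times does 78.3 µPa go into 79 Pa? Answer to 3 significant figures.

(79) / (78.3 × 10⁻⁶) = 1.009 × 10⁶

1010000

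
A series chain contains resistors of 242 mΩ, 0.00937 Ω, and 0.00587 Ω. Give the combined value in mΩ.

In mΩ:
  242 mΩ → 242
  0.00937 Ω = 0.00937e3 mΩ = 9.37
  0.00587 Ω = 0.00587e3 mΩ = 5.87
Sum: 242 + 9.37 + 5.87 = 257.24

257.24 mΩ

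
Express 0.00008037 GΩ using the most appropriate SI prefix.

80.37 kΩ

= 80.37 × 10³ Ω; 10³ is kilo.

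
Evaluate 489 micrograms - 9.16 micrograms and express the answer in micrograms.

479.84 micrograms

In micrograms:
  489 micrograms → 489
  9.16 micrograms → 9.16
Difference: 489 - 9.16 = 479.84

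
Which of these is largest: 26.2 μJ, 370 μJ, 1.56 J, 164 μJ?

1.56 J

26.2 μJ = 0.0000262 J
370 μJ = 0.00037 J
1.56 J = 1.56 J
164 μJ = 0.000164 J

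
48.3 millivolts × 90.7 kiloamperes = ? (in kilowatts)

4.38081 kilowatts

48.3e-3 × 90.7e3 = 4380.81 W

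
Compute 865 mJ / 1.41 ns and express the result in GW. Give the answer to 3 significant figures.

(865 × 10^-3) / (1.41 × 10^-9) = 613.48 × 10^6 W

0.613 GW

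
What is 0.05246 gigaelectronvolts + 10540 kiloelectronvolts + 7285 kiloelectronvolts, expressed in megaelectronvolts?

In megaelectronvolts:
  0.05246 gigaelectronvolts = 0.05246e3 megaelectronvolts = 52.46
  10540 kiloelectronvolts = 10540e-3 megaelectronvolts = 10.54
  7285 kiloelectronvolts = 7285e-3 megaelectronvolts = 7.285
Sum: 52.46 + 10.54 + 7.285 = 70.285

70.285 megaelectronvolts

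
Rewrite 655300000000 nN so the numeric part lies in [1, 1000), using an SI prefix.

655.3 N

= 655.3 N; mantissa already in [1, 1000).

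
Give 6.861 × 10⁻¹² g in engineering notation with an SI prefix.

6.861 pg

= 6.861 × 10⁻¹² g; 10⁻¹² is pico.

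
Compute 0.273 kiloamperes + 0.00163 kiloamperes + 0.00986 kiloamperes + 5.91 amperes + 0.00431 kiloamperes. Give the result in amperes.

294.71 amperes

In amperes:
  0.273 kiloamperes = 0.273 × 10³ amperes = 273
  0.00163 kiloamperes = 0.00163 × 10³ amperes = 1.63
  0.00986 kiloamperes = 0.00986 × 10³ amperes = 9.86
  5.91 amperes → 5.91
  0.00431 kiloamperes = 0.00431 × 10³ amperes = 4.31
Sum: 273 + 1.63 + 9.86 + 5.91 + 4.31 = 294.71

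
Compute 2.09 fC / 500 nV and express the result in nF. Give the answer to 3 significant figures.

(2.09e-15) / (500e-9) = 0.00418e-6 F

4.18 nF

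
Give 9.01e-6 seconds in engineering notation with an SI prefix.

= 9.01e-6 seconds; 1e-6 is micro.

9.01 microseconds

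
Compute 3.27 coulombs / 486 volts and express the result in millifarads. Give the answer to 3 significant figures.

6.73 millifarads

(3.27) / (486) = 0.0067284 F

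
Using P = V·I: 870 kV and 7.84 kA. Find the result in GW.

870e3 × 7.84e3 = 6820.8e6 W

6.8208 GW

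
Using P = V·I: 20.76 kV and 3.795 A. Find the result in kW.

20.76 × 10³ × 3.795 = 78.7842 × 10³ W

78.7842 kW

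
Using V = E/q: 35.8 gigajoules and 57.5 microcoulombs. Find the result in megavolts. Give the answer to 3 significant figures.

(35.8 × 10^9) / (57.5 × 10^-6) = 0.62261 × 10^15 V

623000000 megavolts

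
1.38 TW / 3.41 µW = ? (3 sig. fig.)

(1.38 × 10^12) / (3.41 × 10^-6) = 0.4047 × 10^18

405000000000000000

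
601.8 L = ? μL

(no prefix) = 10⁰, micro = 10⁻⁶; factor is 10⁶.
601.8 × 10⁶ = 601800000

601800000 μL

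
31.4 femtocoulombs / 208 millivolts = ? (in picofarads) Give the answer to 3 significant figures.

0.151 picofarads

(31.4e-15) / (208e-3) = 0.15096e-12 F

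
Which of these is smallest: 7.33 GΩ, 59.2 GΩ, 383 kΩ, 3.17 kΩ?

7.33 GΩ = 7330000000 Ω
59.2 GΩ = 59200000000 Ω
383 kΩ = 383000 Ω
3.17 kΩ = 3170 Ω

3.17 kΩ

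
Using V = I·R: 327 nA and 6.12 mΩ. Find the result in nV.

327 × 10^-9 × 6.12 × 10^-3 = 2001.24 × 10^-12 V

2.00124 nV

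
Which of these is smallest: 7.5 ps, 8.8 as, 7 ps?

8.8 as

7.5 ps = 0.0000000000075 s
8.8 as = 0.0000000000000000088 s
7 ps = 0.000000000007 s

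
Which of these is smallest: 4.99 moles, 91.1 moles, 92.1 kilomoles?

4.99 moles

4.99 moles = 4.99 moles
91.1 moles = 91.1 moles
92.1 kilomoles = 92100 moles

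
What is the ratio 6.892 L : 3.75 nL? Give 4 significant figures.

(6.892) / (3.75 × 10⁻⁹) = 1.8379 × 10⁹

1838000000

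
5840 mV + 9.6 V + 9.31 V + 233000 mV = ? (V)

In V:
  5840 mV = 5840 × 10⁻³ V = 5.84
  9.6 V → 9.6
  9.31 V → 9.31
  233000 mV = 233000 × 10⁻³ V = 233
Sum: 5.84 + 9.6 + 9.31 + 233 = 257.75

257.75 V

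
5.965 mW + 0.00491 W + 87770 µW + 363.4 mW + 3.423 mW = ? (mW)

465.468 mW

In mW:
  5.965 mW → 5.965
  0.00491 W = 0.00491 × 10³ mW = 4.91
  87770 µW = 87770 × 10⁻³ mW = 87.77
  363.4 mW → 363.4
  3.423 mW → 3.423
Sum: 5.965 + 4.91 + 87.77 + 363.4 + 3.423 = 465.468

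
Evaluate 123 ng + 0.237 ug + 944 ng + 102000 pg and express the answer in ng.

1406 ng

In ng:
  123 ng → 123
  0.237 ug = 0.237 × 10^3 ng = 237
  944 ng → 944
  102000 pg = 102000 × 10^-3 ng = 102
Sum: 123 + 237 + 944 + 102 = 1406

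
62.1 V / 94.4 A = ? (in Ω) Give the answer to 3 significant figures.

(62.1) / (94.4) = 0.65784 Ω

0.658 Ω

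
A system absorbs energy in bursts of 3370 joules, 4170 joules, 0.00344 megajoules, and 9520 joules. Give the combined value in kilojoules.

In kilojoules:
  3370 joules = 3370 × 10⁻³ kilojoules = 3.37
  4170 joules = 4170 × 10⁻³ kilojoules = 4.17
  0.00344 megajoules = 0.00344 × 10³ kilojoules = 3.44
  9520 joules = 9520 × 10⁻³ kilojoules = 9.52
Sum: 3.37 + 4.17 + 3.44 + 9.52 = 20.5

20.5 kilojoules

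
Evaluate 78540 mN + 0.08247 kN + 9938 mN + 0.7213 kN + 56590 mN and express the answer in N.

In N:
  78540 mN = 78540 × 10^-3 N = 78.54
  0.08247 kN = 0.08247 × 10^3 N = 82.47
  9938 mN = 9938 × 10^-3 N = 9.938
  0.7213 kN = 0.7213 × 10^3 N = 721.3
  56590 mN = 56590 × 10^-3 N = 56.59
Sum: 78.54 + 82.47 + 9.938 + 721.3 + 56.59 = 948.838

948.838 N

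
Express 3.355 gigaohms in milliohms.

3355000000000 milliohms

giga = 10^9, milli = 10^-3; factor is 10^12.
3.355 × 10^12 = 3355000000000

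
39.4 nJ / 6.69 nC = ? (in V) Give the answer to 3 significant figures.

(39.4e-9) / (6.69e-9) = 5.8894 V

5.89 V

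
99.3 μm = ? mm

0.0993 mm

micro = 10⁻⁶, milli = 10⁻³; factor is 10⁻³.
99.3 × 10⁻³ = 0.0993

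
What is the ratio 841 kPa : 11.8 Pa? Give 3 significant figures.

71300

(841 × 10^3) / (11.8) = 71.27 × 10^3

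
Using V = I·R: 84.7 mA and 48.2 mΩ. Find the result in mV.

4.08254 mV

84.7 × 10^-3 × 48.2 × 10^-3 = 4082.54 × 10^-6 V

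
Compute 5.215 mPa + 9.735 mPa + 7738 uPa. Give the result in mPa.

22.688 mPa

In mPa:
  5.215 mPa → 5.215
  9.735 mPa → 9.735
  7738 uPa = 7738 × 10^-3 mPa = 7.738
Sum: 5.215 + 9.735 + 7.738 = 22.688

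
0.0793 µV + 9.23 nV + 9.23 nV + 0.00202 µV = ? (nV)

99.78 nV

In nV:
  0.0793 µV = 0.0793 × 10³ nV = 79.3
  9.23 nV → 9.23
  9.23 nV → 9.23
  0.00202 µV = 0.00202 × 10³ nV = 2.02
Sum: 79.3 + 9.23 + 9.23 + 2.02 = 99.78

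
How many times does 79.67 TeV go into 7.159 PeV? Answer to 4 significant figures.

89.86

(7.159e15) / (79.67e12) = 0.089858e3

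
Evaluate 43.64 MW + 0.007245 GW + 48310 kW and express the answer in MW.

In MW:
  43.64 MW → 43.64
  0.007245 GW = 0.007245e3 MW = 7.245
  48310 kW = 48310e-3 MW = 48.31
Sum: 43.64 + 7.245 + 48.31 = 99.195

99.195 MW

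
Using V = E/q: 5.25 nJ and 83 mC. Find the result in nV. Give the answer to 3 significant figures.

(5.25 × 10^-9) / (83 × 10^-3) = 0.063253 × 10^-6 V

63.3 nV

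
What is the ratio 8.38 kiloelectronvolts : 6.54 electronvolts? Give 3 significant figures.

(8.38 × 10³) / (6.54) = 1.281 × 10³

1280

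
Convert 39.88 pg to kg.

pico = 10⁻¹², kilo = 10³; factor is 10⁻¹⁵.
39.88 × 10⁻¹⁵ = 0.00000000000003988

0.00000000000003988 kg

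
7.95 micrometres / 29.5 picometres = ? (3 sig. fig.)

(7.95 × 10^-6) / (29.5 × 10^-12) = 0.2695 × 10^6

269000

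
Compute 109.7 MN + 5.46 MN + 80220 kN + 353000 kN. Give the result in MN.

In MN:
  109.7 MN → 109.7
  5.46 MN → 5.46
  80220 kN = 80220e-3 MN = 80.22
  353000 kN = 353000e-3 MN = 353
Sum: 109.7 + 5.46 + 80.22 + 353 = 548.38

548.38 MN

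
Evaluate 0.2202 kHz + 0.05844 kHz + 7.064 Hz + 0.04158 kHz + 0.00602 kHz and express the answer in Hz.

333.304 Hz

In Hz:
  0.2202 kHz = 0.2202e3 Hz = 220.2
  0.05844 kHz = 0.05844e3 Hz = 58.44
  7.064 Hz → 7.064
  0.04158 kHz = 0.04158e3 Hz = 41.58
  0.00602 kHz = 0.00602e3 Hz = 6.02
Sum: 220.2 + 58.44 + 7.064 + 41.58 + 6.02 = 333.304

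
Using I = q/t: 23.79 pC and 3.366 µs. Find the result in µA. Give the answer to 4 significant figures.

(23.79 × 10⁻¹²) / (3.366 × 10⁻⁶) = 7.06774 × 10⁻⁶ A

7.068 µA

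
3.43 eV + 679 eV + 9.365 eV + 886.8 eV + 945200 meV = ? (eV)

In eV:
  3.43 eV → 3.43
  679 eV → 679
  9.365 eV → 9.365
  886.8 eV → 886.8
  945200 meV = 945200e-3 eV = 945.2
Sum: 3.43 + 679 + 9.365 + 886.8 + 945.2 = 2523.795

2523.795 eV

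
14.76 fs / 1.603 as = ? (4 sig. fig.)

(14.76 × 10^-15) / (1.603 × 10^-18) = 9.2077 × 10^3

9208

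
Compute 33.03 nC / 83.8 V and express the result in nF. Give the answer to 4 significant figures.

0.3942 nF

(33.03 × 10⁻⁹) / (83.8) = 0.394153 × 10⁻⁹ F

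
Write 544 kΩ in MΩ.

kilo = 10^3, mega = 10^6; factor is 10^-3.
544 × 10^-3 = 0.544

0.544 MΩ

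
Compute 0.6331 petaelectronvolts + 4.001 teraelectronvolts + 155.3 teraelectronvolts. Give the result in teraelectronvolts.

In teraelectronvolts:
  0.6331 petaelectronvolts = 0.6331 × 10^3 teraelectronvolts = 633.1
  4.001 teraelectronvolts → 4.001
  155.3 teraelectronvolts → 155.3
Sum: 633.1 + 4.001 + 155.3 = 792.401

792.401 teraelectronvolts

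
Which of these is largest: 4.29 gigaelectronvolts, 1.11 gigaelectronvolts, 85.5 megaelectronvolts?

4.29 gigaelectronvolts

4.29 gigaelectronvolts = 4290000000 electronvolts
1.11 gigaelectronvolts = 1110000000 electronvolts
85.5 megaelectronvolts = 85500000 electronvolts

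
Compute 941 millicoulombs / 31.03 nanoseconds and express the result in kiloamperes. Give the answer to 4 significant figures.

(941 × 10^-3) / (31.03 × 10^-9) = 30.3255 × 10^6 A

30330 kiloamperes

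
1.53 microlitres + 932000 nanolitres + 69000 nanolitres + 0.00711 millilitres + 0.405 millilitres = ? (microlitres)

In microlitres:
  1.53 microlitres → 1.53
  932000 nanolitres = 932000 × 10^-3 microlitres = 932
  69000 nanolitres = 69000 × 10^-3 microlitres = 69
  0.00711 millilitres = 0.00711 × 10^3 microlitres = 7.11
  0.405 millilitres = 0.405 × 10^3 microlitres = 405
Sum: 1.53 + 932 + 69 + 7.11 + 405 = 1414.64

1414.64 microlitres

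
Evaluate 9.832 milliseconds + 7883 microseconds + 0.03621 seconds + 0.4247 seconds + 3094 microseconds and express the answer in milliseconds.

In milliseconds:
  9.832 milliseconds → 9.832
  7883 microseconds = 7883e-3 milliseconds = 7.883
  0.03621 seconds = 0.03621e3 milliseconds = 36.21
  0.4247 seconds = 0.4247e3 milliseconds = 424.7
  3094 microseconds = 3094e-3 milliseconds = 3.094
Sum: 9.832 + 7.883 + 36.21 + 424.7 + 3.094 = 481.719

481.719 milliseconds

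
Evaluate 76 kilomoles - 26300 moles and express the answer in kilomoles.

In kilomoles:
  76 kilomoles → 76
  26300 moles = 26300 × 10⁻³ kilomoles = 26.3
Difference: 76 - 26.3 = 49.7

49.7 kilomoles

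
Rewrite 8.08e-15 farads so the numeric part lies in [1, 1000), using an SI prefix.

8.08 femtofarads

= 8.08e-15 farads; 1e-15 is femto.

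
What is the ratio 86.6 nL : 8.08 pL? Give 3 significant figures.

(86.6 × 10^-9) / (8.08 × 10^-12) = 10.72 × 10^3

10700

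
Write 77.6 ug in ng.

micro = 1e-6, nano = 1e-9; factor is 1e3.
77.6 × 1e3 = 77600

77600 ng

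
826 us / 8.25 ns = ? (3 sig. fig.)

100000

(826e-6) / (8.25e-9) = 100.1e3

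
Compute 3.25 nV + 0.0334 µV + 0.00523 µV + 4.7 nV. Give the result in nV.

46.58 nV

In nV:
  3.25 nV → 3.25
  0.0334 µV = 0.0334 × 10^3 nV = 33.4
  0.00523 µV = 0.00523 × 10^3 nV = 5.23
  4.7 nV → 4.7
Sum: 3.25 + 33.4 + 5.23 + 4.7 = 46.58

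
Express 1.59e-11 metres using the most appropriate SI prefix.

15.9 picometres

= 15.9e-12 metres; 1e-12 is pico.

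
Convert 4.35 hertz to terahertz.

(no prefix) = 1e0, tera = 1e12; factor is 1e-12.
4.35 × 1e-12 = 0.00000000000435

0.00000000000435 terahertz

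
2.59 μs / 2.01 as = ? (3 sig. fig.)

(2.59e-6) / (2.01e-18) = 1.289e12

1290000000000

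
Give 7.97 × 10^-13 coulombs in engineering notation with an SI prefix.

= 797 × 10^-15 coulombs; 10^-15 is femto.

797 femtocoulombs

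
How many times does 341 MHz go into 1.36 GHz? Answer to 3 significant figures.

3.99

(1.36 × 10^9) / (341 × 10^6) = 0.003988 × 10^3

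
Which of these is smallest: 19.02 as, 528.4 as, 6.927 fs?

19.02 as

19.02 as = 0.00000000000000001902 s
528.4 as = 0.0000000000000005284 s
6.927 fs = 0.000000000000006927 s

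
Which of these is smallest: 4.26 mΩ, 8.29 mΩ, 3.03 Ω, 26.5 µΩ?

4.26 mΩ = 0.00426 Ω
8.29 mΩ = 0.00829 Ω
3.03 Ω = 3.03 Ω
26.5 µΩ = 0.0000265 Ω

26.5 µΩ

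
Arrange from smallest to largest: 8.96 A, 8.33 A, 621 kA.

8.33 A < 8.96 A < 621 kA

8.96 A = 8.96 A
8.33 A = 8.33 A
621 kA = 621000 A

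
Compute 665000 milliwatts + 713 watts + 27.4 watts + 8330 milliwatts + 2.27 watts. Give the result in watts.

1416 watts

In watts:
  665000 milliwatts = 665000e-3 watts = 665
  713 watts → 713
  27.4 watts → 27.4
  8330 milliwatts = 8330e-3 watts = 8.33
  2.27 watts → 2.27
Sum: 665 + 713 + 27.4 + 8.33 + 2.27 = 1416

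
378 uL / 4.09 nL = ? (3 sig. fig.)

92400

(378 × 10^-6) / (4.09 × 10^-9) = 92.42 × 10^3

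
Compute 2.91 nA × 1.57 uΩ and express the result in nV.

0.0000045687 nV

2.91 × 10⁻⁹ × 1.57 × 10⁻⁶ = 4.5687 × 10⁻¹⁵ V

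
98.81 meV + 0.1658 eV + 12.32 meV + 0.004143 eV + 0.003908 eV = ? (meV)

284.981 meV

In meV:
  98.81 meV → 98.81
  0.1658 eV = 0.1658e3 meV = 165.8
  12.32 meV → 12.32
  0.004143 eV = 0.004143e3 meV = 4.143
  0.003908 eV = 0.003908e3 meV = 3.908
Sum: 98.81 + 165.8 + 12.32 + 4.143 + 3.908 = 284.981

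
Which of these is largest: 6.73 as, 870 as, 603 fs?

603 fs

6.73 as = 0.00000000000000000673 s
870 as = 0.00000000000000087 s
603 fs = 0.000000000000603 s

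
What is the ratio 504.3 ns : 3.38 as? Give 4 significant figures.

149200000000

(504.3 × 10⁻⁹) / (3.38 × 10⁻¹⁸) = 149.2 × 10⁹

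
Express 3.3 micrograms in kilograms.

0.0000000033 kilograms

micro = 1e-6, kilo = 1e3; factor is 1e-9.
3.3 × 1e-9 = 0.0000000033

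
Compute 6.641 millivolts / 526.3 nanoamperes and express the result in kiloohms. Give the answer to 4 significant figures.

12.62 kiloohms

(6.641e-3) / (526.3e-9) = 0.0126183e6 Ω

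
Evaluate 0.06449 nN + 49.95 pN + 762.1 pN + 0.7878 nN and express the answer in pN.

In pN:
  0.06449 nN = 0.06449 × 10^3 pN = 64.49
  49.95 pN → 49.95
  762.1 pN → 762.1
  0.7878 nN = 0.7878 × 10^3 pN = 787.8
Sum: 64.49 + 49.95 + 762.1 + 787.8 = 1664.34

1664.34 pN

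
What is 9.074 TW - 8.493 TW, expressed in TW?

In TW:
  9.074 TW → 9.074
  8.493 TW → 8.493
Difference: 9.074 - 8.493 = 0.581

0.581 TW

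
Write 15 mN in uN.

milli = 1e-3, micro = 1e-6; factor is 1e3.
15 × 1e3 = 15000

15000 uN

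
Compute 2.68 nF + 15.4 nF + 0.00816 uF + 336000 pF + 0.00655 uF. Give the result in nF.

In nF:
  2.68 nF → 2.68
  15.4 nF → 15.4
  0.00816 uF = 0.00816 × 10^3 nF = 8.16
  336000 pF = 336000 × 10^-3 nF = 336
  0.00655 uF = 0.00655 × 10^3 nF = 6.55
Sum: 2.68 + 15.4 + 8.16 + 336 + 6.55 = 368.79

368.79 nF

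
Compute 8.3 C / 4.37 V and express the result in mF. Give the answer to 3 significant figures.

(8.3) / (4.37) = 1.8993 F

1900 mF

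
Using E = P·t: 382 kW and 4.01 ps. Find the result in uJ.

382e3 × 4.01e-12 = 1531.82e-9 J

1.53182 uJ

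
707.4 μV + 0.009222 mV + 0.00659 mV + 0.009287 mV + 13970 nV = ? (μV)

In μV:
  707.4 μV → 707.4
  0.009222 mV = 0.009222e3 μV = 9.222
  0.00659 mV = 0.00659e3 μV = 6.59
  0.009287 mV = 0.009287e3 μV = 9.287
  13970 nV = 13970e-3 μV = 13.97
Sum: 707.4 + 9.222 + 6.59 + 9.287 + 13.97 = 746.469

746.469 μV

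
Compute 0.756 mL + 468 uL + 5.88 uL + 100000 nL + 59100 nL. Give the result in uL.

1388.98 uL

In uL:
  0.756 mL = 0.756e3 uL = 756
  468 uL → 468
  5.88 uL → 5.88
  100000 nL = 100000e-3 uL = 100
  59100 nL = 59100e-3 uL = 59.1
Sum: 756 + 468 + 5.88 + 100 + 59.1 = 1388.98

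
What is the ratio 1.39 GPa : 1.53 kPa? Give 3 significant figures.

(1.39 × 10⁹) / (1.53 × 10³) = 0.9085 × 10⁶

908000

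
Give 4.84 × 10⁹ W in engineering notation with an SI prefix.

= 4.84 × 10⁹ W; 10⁹ is giga.

4.84 GW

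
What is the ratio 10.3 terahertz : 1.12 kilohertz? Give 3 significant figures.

(10.3e12) / (1.12e3) = 9.196e9

9200000000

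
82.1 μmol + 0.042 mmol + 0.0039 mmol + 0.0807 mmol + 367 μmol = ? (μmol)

In μmol:
  82.1 μmol → 82.1
  0.042 mmol = 0.042e3 μmol = 42
  0.0039 mmol = 0.0039e3 μmol = 3.9
  0.0807 mmol = 0.0807e3 μmol = 80.7
  367 μmol → 367
Sum: 82.1 + 42 + 3.9 + 80.7 + 367 = 575.7

575.7 μmol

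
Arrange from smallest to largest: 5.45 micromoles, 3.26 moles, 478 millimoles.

5.45 micromoles = 0.00000545 moles
3.26 moles = 3.26 moles
478 millimoles = 0.478 moles

5.45 micromoles < 478 millimoles < 3.26 moles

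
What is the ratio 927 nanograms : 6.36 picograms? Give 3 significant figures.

(927e-9) / (6.36e-12) = 145.8e3

146000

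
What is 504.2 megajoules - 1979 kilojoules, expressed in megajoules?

In megajoules:
  504.2 megajoules → 504.2
  1979 kilojoules = 1979 × 10⁻³ megajoules = 1.979
Difference: 504.2 - 1.979 = 502.221

502.221 megajoules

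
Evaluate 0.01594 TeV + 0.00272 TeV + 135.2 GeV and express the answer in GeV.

In GeV:
  0.01594 TeV = 0.01594 × 10³ GeV = 15.94
  0.00272 TeV = 0.00272 × 10³ GeV = 2.72
  135.2 GeV → 135.2
Sum: 15.94 + 2.72 + 135.2 = 153.86

153.86 GeV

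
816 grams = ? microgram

(no prefix) = 10⁰, micro = 10⁻⁶; factor is 10⁶.
816 × 10⁶ = 816000000

816000000 micrograms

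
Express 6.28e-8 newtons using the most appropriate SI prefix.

62.8 nanonewtons

= 62.8e-9 newtons; 1e-9 is nano.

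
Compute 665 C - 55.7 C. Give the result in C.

In C:
  665 C → 665
  55.7 C → 55.7
Difference: 665 - 55.7 = 609.3

609.3 C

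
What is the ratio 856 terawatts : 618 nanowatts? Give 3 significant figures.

1390000000000000000000

(856 × 10^12) / (618 × 10^-9) = 1.385 × 10^21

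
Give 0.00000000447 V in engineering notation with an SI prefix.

4.47 nV

= 4.47 × 10^-9 V; 10^-9 is nano.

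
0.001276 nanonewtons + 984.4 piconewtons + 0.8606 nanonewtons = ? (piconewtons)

In piconewtons:
  0.001276 nanonewtons = 0.001276 × 10³ piconewtons = 1.276
  984.4 piconewtons → 984.4
  0.8606 nanonewtons = 0.8606 × 10³ piconewtons = 860.6
Sum: 1.276 + 984.4 + 860.6 = 1846.276

1846.276 piconewtons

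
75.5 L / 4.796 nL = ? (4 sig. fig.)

15740000000

(75.5) / (4.796 × 10⁻⁹) = 15.742 × 10⁹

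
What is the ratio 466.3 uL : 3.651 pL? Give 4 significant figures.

(466.3 × 10^-6) / (3.651 × 10^-12) = 127.72 × 10^6

127700000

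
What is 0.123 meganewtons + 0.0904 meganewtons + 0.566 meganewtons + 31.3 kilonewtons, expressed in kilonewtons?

810.7 kilonewtons

In kilonewtons:
  0.123 meganewtons = 0.123 × 10^3 kilonewtons = 123
  0.0904 meganewtons = 0.0904 × 10^3 kilonewtons = 90.4
  0.566 meganewtons = 0.566 × 10^3 kilonewtons = 566
  31.3 kilonewtons → 31.3
Sum: 123 + 90.4 + 566 + 31.3 = 810.7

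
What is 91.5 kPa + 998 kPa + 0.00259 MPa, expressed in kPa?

1092.09 kPa

In kPa:
  91.5 kPa → 91.5
  998 kPa → 998
  0.00259 MPa = 0.00259 × 10³ kPa = 2.59
Sum: 91.5 + 998 + 2.59 = 1092.09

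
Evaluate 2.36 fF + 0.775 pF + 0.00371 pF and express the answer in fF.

781.07 fF

In fF:
  2.36 fF → 2.36
  0.775 pF = 0.775 × 10^3 fF = 775
  0.00371 pF = 0.00371 × 10^3 fF = 3.71
Sum: 2.36 + 775 + 3.71 = 781.07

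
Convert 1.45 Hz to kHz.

0.00145 kHz

(no prefix) = 10^0, kilo = 10^3; factor is 10^-3.
1.45 × 10^-3 = 0.00145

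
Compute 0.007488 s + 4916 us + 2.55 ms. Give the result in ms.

In ms:
  0.007488 s = 0.007488 × 10^3 ms = 7.488
  4916 us = 4916 × 10^-3 ms = 4.916
  2.55 ms → 2.55
Sum: 7.488 + 4.916 + 2.55 = 14.954

14.954 ms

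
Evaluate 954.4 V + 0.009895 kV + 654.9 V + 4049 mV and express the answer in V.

1623.244 V

In V:
  954.4 V → 954.4
  0.009895 kV = 0.009895 × 10^3 V = 9.895
  654.9 V → 654.9
  4049 mV = 4049 × 10^-3 V = 4.049
Sum: 954.4 + 9.895 + 654.9 + 4.049 = 1623.244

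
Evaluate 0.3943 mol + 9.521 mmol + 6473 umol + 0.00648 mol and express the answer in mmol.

In mmol:
  0.3943 mol = 0.3943 × 10³ mmol = 394.3
  9.521 mmol → 9.521
  6473 umol = 6473 × 10⁻³ mmol = 6.473
  0.00648 mol = 0.00648 × 10³ mmol = 6.48
Sum: 394.3 + 9.521 + 6.473 + 6.48 = 416.774

416.774 mmol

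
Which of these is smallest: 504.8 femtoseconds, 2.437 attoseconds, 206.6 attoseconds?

504.8 femtoseconds = 0.0000000000005048 seconds
2.437 attoseconds = 0.000000000000000002437 seconds
206.6 attoseconds = 0.0000000000000002066 seconds

2.437 attoseconds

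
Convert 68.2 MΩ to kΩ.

mega = 1e6, kilo = 1e3; factor is 1e3.
68.2 × 1e3 = 68200

68200 kΩ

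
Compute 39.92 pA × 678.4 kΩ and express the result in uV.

39.92 × 10^-12 × 678.4 × 10^3 = 27081.728 × 10^-9 V

27.081728 uV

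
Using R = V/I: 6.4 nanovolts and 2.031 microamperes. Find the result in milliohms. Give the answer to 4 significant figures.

(6.4e-9) / (2.031e-6) = 3.15116e-3 Ω

3.151 milliohms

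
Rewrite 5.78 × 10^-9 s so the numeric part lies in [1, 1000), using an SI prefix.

= 5.78 × 10^-9 s; 10^-9 is nano.

5.78 ns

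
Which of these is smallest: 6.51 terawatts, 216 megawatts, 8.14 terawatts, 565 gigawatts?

6.51 terawatts = 6510000000000 watts
216 megawatts = 216000000 watts
8.14 terawatts = 8140000000000 watts
565 gigawatts = 565000000000 watts

216 megawatts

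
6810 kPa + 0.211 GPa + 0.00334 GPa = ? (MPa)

221.15 MPa

In MPa:
  6810 kPa = 6810 × 10^-3 MPa = 6.81
  0.211 GPa = 0.211 × 10^3 MPa = 211
  0.00334 GPa = 0.00334 × 10^3 MPa = 3.34
Sum: 6.81 + 211 + 3.34 = 221.15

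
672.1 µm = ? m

micro = 10^-6, (no prefix) = 10^0; factor is 10^-6.
672.1 × 10^-6 = 0.0006721

0.0006721 m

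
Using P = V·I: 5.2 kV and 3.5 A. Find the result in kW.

18.2 kW

5.2 × 10³ × 3.5 = 18.2 × 10³ W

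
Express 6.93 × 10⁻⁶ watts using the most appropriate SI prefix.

= 6.93 × 10⁻⁶ watts; 10⁻⁶ is micro.

6.93 microwatts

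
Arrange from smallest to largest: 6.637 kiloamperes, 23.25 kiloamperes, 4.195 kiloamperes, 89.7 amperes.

6.637 kiloamperes = 6637 amperes
23.25 kiloamperes = 23250 amperes
4.195 kiloamperes = 4195 amperes
89.7 amperes = 89.7 amperes

89.7 amperes < 4.195 kiloamperes < 6.637 kiloamperes < 23.25 kiloamperes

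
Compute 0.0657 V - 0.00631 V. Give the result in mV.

59.39 mV

In mV:
  0.0657 V = 0.0657e3 mV = 65.7
  0.00631 V = 0.00631e3 mV = 6.31
Difference: 65.7 - 6.31 = 59.39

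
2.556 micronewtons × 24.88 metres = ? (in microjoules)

2.556 × 10⁻⁶ × 24.88 = 63.59328 × 10⁻⁶ J

63.59328 microjoules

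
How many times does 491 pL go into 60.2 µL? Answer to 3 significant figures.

(60.2e-6) / (491e-12) = 0.1226e6

123000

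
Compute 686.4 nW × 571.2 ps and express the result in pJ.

0.00039207168 pJ

686.4 × 10^-9 × 571.2 × 10^-12 = 392071.68 × 10^-21 J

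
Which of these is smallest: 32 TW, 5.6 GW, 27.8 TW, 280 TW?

5.6 GW

32 TW = 32000000000000 W
5.6 GW = 5600000000 W
27.8 TW = 27800000000000 W
280 TW = 280000000000000 W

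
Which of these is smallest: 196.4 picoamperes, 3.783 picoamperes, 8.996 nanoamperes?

3.783 picoamperes

196.4 picoamperes = 0.0000000001964 amperes
3.783 picoamperes = 0.000000000003783 amperes
8.996 nanoamperes = 0.000000008996 amperes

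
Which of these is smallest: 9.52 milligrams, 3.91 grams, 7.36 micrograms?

7.36 micrograms

9.52 milligrams = 0.00952 grams
3.91 grams = 3.91 grams
7.36 micrograms = 0.00000736 grams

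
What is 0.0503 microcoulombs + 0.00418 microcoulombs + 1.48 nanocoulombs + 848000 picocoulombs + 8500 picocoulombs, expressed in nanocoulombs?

In nanocoulombs:
  0.0503 microcoulombs = 0.0503 × 10³ nanocoulombs = 50.3
  0.00418 microcoulombs = 0.00418 × 10³ nanocoulombs = 4.18
  1.48 nanocoulombs → 1.48
  848000 picocoulombs = 848000 × 10⁻³ nanocoulombs = 848
  8500 picocoulombs = 8500 × 10⁻³ nanocoulombs = 8.5
Sum: 50.3 + 4.18 + 1.48 + 848 + 8.5 = 912.46

912.46 nanocoulombs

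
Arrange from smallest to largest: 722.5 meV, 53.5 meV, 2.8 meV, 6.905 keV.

2.8 meV < 53.5 meV < 722.5 meV < 6.905 keV

722.5 meV = 0.7225 eV
53.5 meV = 0.0535 eV
2.8 meV = 0.0028 eV
6.905 keV = 6905 eV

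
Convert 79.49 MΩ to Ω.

mega = 10^6, (no prefix) = 10^0; factor is 10^6.
79.49 × 10^6 = 79490000

79490000 Ω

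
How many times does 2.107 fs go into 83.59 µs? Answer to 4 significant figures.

(83.59 × 10⁻⁶) / (2.107 × 10⁻¹⁵) = 39.673 × 10⁹

39670000000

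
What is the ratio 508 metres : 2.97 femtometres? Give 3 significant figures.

171000000000000000

(508) / (2.97 × 10^-15) = 171 × 10^15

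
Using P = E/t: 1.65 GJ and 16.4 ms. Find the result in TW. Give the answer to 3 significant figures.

(1.65 × 10^9) / (16.4 × 10^-3) = 0.10061 × 10^12 W

0.101 TW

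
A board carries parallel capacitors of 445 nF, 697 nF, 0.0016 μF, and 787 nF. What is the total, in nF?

1930.6 nF

In nF:
  445 nF → 445
  697 nF → 697
  0.0016 μF = 0.0016 × 10^3 nF = 1.6
  787 nF → 787
Sum: 445 + 697 + 1.6 + 787 = 1930.6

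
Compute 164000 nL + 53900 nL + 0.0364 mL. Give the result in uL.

254.3 uL

In uL:
  164000 nL = 164000 × 10^-3 uL = 164
  53900 nL = 53900 × 10^-3 uL = 53.9
  0.0364 mL = 0.0364 × 10^3 uL = 36.4
Sum: 164 + 53.9 + 36.4 = 254.3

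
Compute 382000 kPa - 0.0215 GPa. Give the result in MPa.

360.5 MPa

In MPa:
  382000 kPa = 382000e-3 MPa = 382
  0.0215 GPa = 0.0215e3 MPa = 21.5
Difference: 382 - 21.5 = 360.5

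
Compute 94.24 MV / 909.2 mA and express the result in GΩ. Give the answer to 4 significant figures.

(94.24 × 10^6) / (909.2 × 10^-3) = 0.103652 × 10^9 Ω

0.1037 GΩ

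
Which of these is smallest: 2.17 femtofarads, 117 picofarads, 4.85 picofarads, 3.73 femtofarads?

2.17 femtofarads = 0.00000000000000217 farads
117 picofarads = 0.000000000117 farads
4.85 picofarads = 0.00000000000485 farads
3.73 femtofarads = 0.00000000000000373 farads

2.17 femtofarads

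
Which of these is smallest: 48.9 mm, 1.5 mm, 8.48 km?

48.9 mm = 0.0489 m
1.5 mm = 0.0015 m
8.48 km = 8480 m

1.5 mm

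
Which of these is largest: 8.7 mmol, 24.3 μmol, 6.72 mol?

6.72 mol

8.7 mmol = 0.0087 mol
24.3 μmol = 0.0000243 mol
6.72 mol = 6.72 mol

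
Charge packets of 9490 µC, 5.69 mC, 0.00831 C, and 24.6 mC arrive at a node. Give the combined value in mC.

In mC:
  9490 µC = 9490e-3 mC = 9.49
  5.69 mC → 5.69
  0.00831 C = 0.00831e3 mC = 8.31
  24.6 mC → 24.6
Sum: 9.49 + 5.69 + 8.31 + 24.6 = 48.09

48.09 mC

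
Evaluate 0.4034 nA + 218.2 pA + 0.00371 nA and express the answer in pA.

625.31 pA

In pA:
  0.4034 nA = 0.4034e3 pA = 403.4
  218.2 pA → 218.2
  0.00371 nA = 0.00371e3 pA = 3.71
Sum: 403.4 + 218.2 + 3.71 = 625.31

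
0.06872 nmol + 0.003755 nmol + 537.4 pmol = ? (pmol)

609.875 pmol

In pmol:
  0.06872 nmol = 0.06872e3 pmol = 68.72
  0.003755 nmol = 0.003755e3 pmol = 3.755
  537.4 pmol → 537.4
Sum: 68.72 + 3.755 + 537.4 = 609.875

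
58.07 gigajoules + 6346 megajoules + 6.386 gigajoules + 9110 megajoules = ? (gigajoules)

In gigajoules:
  58.07 gigajoules → 58.07
  6346 megajoules = 6346 × 10⁻³ gigajoules = 6.346
  6.386 gigajoules → 6.386
  9110 megajoules = 9110 × 10⁻³ gigajoules = 9.11
Sum: 58.07 + 6.346 + 6.386 + 9.11 = 79.912

79.912 gigajoules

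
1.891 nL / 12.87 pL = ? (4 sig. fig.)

146.9

(1.891 × 10⁻⁹) / (12.87 × 10⁻¹²) = 0.14693 × 10³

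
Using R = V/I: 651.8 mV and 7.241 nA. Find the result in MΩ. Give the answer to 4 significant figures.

90.02 MΩ

(651.8e-3) / (7.241e-9) = 90.0152e6 Ω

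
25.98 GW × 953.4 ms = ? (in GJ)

24.769332 GJ

25.98e9 × 953.4e-3 = 24769.332e6 J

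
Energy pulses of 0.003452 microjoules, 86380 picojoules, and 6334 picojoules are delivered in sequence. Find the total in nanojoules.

In nanojoules:
  0.003452 microjoules = 0.003452 × 10^3 nanojoules = 3.452
  86380 picojoules = 86380 × 10^-3 nanojoules = 86.38
  6334 picojoules = 6334 × 10^-3 nanojoules = 6.334
Sum: 3.452 + 86.38 + 6.334 = 96.166

96.166 nanojoules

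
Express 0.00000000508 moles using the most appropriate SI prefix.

5.08 nanomoles

= 5.08 × 10⁻⁹ moles; 10⁻⁹ is nano.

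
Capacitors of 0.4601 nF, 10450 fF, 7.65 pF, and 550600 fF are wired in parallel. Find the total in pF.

In pF:
  0.4601 nF = 0.4601e3 pF = 460.1
  10450 fF = 10450e-3 pF = 10.45
  7.65 pF → 7.65
  550600 fF = 550600e-3 pF = 550.6
Sum: 460.1 + 10.45 + 7.65 + 550.6 = 1028.8

1028.8 pF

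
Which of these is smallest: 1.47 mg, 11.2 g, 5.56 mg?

1.47 mg

1.47 mg = 0.00147 g
11.2 g = 11.2 g
5.56 mg = 0.00556 g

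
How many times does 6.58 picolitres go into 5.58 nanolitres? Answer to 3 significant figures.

(5.58e-9) / (6.58e-12) = 0.848e3

848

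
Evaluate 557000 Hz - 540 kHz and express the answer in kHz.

In kHz:
  557000 Hz = 557000 × 10^-3 kHz = 557
  540 kHz → 540
Difference: 557 - 540 = 17

17 kHz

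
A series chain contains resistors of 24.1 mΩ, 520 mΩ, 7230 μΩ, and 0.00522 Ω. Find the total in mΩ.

556.55 mΩ

In mΩ:
  24.1 mΩ → 24.1
  520 mΩ → 520
  7230 μΩ = 7230 × 10^-3 mΩ = 7.23
  0.00522 Ω = 0.00522 × 10^3 mΩ = 5.22
Sum: 24.1 + 520 + 7.23 + 5.22 = 556.55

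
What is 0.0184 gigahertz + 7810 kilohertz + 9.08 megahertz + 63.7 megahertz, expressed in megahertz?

98.99 megahertz

In megahertz:
  0.0184 gigahertz = 0.0184e3 megahertz = 18.4
  7810 kilohertz = 7810e-3 megahertz = 7.81
  9.08 megahertz → 9.08
  63.7 megahertz → 63.7
Sum: 18.4 + 7.81 + 9.08 + 63.7 = 98.99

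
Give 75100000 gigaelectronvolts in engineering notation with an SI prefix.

75.1 petaelectronvolts

= 75.1 × 10¹⁵ electronvolts; 10¹⁵ is peta.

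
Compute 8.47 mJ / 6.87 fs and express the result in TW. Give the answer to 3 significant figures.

(8.47 × 10^-3) / (6.87 × 10^-15) = 1.2329 × 10^12 W

1.23 TW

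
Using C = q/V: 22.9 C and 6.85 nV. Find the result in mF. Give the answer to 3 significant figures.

(22.9) / (6.85 × 10^-9) = 3.3431 × 10^9 F

3340000000000 mF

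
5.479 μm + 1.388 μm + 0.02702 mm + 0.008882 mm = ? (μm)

42.769 μm

In μm:
  5.479 μm → 5.479
  1.388 μm → 1.388
  0.02702 mm = 0.02702 × 10³ μm = 27.02
  0.008882 mm = 0.008882 × 10³ μm = 8.882
Sum: 5.479 + 1.388 + 27.02 + 8.882 = 42.769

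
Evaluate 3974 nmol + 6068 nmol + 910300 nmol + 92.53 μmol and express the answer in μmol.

In μmol:
  3974 nmol = 3974 × 10⁻³ μmol = 3.974
  6068 nmol = 6068 × 10⁻³ μmol = 6.068
  910300 nmol = 910300 × 10⁻³ μmol = 910.3
  92.53 μmol → 92.53
Sum: 3.974 + 6.068 + 910.3 + 92.53 = 1012.872

1012.872 μmol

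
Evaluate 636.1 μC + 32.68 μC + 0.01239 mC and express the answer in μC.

681.17 μC

In μC:
  636.1 μC → 636.1
  32.68 μC → 32.68
  0.01239 mC = 0.01239 × 10^3 μC = 12.39
Sum: 636.1 + 32.68 + 12.39 = 681.17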